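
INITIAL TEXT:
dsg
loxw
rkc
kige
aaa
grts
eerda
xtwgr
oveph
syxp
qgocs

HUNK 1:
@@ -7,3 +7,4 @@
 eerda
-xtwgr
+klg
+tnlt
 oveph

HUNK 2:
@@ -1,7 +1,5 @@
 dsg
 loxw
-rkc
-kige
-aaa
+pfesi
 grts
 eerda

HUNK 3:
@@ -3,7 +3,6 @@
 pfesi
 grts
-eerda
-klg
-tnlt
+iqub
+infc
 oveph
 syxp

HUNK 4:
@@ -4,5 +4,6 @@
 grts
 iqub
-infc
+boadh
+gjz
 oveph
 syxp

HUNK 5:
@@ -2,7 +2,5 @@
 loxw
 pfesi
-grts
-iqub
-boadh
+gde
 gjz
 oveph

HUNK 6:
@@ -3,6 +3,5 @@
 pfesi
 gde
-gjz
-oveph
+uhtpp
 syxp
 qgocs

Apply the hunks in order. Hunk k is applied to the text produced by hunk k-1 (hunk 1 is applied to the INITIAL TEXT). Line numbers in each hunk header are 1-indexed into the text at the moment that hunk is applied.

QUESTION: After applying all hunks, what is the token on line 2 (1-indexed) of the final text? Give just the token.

Hunk 1: at line 7 remove [xtwgr] add [klg,tnlt] -> 12 lines: dsg loxw rkc kige aaa grts eerda klg tnlt oveph syxp qgocs
Hunk 2: at line 1 remove [rkc,kige,aaa] add [pfesi] -> 10 lines: dsg loxw pfesi grts eerda klg tnlt oveph syxp qgocs
Hunk 3: at line 3 remove [eerda,klg,tnlt] add [iqub,infc] -> 9 lines: dsg loxw pfesi grts iqub infc oveph syxp qgocs
Hunk 4: at line 4 remove [infc] add [boadh,gjz] -> 10 lines: dsg loxw pfesi grts iqub boadh gjz oveph syxp qgocs
Hunk 5: at line 2 remove [grts,iqub,boadh] add [gde] -> 8 lines: dsg loxw pfesi gde gjz oveph syxp qgocs
Hunk 6: at line 3 remove [gjz,oveph] add [uhtpp] -> 7 lines: dsg loxw pfesi gde uhtpp syxp qgocs
Final line 2: loxw

Answer: loxw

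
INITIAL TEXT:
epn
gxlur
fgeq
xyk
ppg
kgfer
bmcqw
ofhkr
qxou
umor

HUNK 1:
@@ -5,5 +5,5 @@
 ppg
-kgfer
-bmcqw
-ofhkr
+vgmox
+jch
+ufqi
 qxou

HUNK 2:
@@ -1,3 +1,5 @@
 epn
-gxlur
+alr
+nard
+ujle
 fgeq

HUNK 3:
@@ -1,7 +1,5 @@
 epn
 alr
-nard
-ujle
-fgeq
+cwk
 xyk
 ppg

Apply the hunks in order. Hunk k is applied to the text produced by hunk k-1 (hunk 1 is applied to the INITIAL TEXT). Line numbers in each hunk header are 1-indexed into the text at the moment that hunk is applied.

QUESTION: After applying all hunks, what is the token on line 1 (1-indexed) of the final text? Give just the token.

Answer: epn

Derivation:
Hunk 1: at line 5 remove [kgfer,bmcqw,ofhkr] add [vgmox,jch,ufqi] -> 10 lines: epn gxlur fgeq xyk ppg vgmox jch ufqi qxou umor
Hunk 2: at line 1 remove [gxlur] add [alr,nard,ujle] -> 12 lines: epn alr nard ujle fgeq xyk ppg vgmox jch ufqi qxou umor
Hunk 3: at line 1 remove [nard,ujle,fgeq] add [cwk] -> 10 lines: epn alr cwk xyk ppg vgmox jch ufqi qxou umor
Final line 1: epn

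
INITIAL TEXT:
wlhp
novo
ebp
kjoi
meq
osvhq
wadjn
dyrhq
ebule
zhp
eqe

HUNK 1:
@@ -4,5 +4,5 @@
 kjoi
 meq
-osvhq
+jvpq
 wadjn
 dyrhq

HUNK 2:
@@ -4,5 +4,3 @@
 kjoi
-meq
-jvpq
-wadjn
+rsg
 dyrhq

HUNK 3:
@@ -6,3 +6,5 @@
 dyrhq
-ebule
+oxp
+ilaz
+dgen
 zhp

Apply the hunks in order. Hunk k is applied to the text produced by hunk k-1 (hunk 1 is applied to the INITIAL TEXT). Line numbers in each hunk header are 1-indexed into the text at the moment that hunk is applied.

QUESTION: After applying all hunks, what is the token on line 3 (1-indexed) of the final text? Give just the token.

Answer: ebp

Derivation:
Hunk 1: at line 4 remove [osvhq] add [jvpq] -> 11 lines: wlhp novo ebp kjoi meq jvpq wadjn dyrhq ebule zhp eqe
Hunk 2: at line 4 remove [meq,jvpq,wadjn] add [rsg] -> 9 lines: wlhp novo ebp kjoi rsg dyrhq ebule zhp eqe
Hunk 3: at line 6 remove [ebule] add [oxp,ilaz,dgen] -> 11 lines: wlhp novo ebp kjoi rsg dyrhq oxp ilaz dgen zhp eqe
Final line 3: ebp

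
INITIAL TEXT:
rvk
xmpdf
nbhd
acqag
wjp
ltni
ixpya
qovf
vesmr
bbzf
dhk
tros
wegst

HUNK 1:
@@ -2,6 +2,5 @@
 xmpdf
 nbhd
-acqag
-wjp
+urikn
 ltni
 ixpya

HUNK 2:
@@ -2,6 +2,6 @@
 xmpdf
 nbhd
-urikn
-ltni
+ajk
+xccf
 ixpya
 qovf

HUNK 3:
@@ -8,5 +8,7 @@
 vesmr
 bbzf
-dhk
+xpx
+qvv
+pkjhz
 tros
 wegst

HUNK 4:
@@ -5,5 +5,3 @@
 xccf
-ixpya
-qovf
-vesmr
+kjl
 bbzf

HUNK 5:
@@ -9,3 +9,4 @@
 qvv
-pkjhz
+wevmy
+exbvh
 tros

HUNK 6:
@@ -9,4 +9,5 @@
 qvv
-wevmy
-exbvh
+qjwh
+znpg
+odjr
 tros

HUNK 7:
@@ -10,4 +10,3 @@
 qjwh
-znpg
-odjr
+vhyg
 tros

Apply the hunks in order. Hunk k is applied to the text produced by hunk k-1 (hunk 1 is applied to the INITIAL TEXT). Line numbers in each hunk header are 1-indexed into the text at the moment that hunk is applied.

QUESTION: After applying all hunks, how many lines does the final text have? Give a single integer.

Answer: 13

Derivation:
Hunk 1: at line 2 remove [acqag,wjp] add [urikn] -> 12 lines: rvk xmpdf nbhd urikn ltni ixpya qovf vesmr bbzf dhk tros wegst
Hunk 2: at line 2 remove [urikn,ltni] add [ajk,xccf] -> 12 lines: rvk xmpdf nbhd ajk xccf ixpya qovf vesmr bbzf dhk tros wegst
Hunk 3: at line 8 remove [dhk] add [xpx,qvv,pkjhz] -> 14 lines: rvk xmpdf nbhd ajk xccf ixpya qovf vesmr bbzf xpx qvv pkjhz tros wegst
Hunk 4: at line 5 remove [ixpya,qovf,vesmr] add [kjl] -> 12 lines: rvk xmpdf nbhd ajk xccf kjl bbzf xpx qvv pkjhz tros wegst
Hunk 5: at line 9 remove [pkjhz] add [wevmy,exbvh] -> 13 lines: rvk xmpdf nbhd ajk xccf kjl bbzf xpx qvv wevmy exbvh tros wegst
Hunk 6: at line 9 remove [wevmy,exbvh] add [qjwh,znpg,odjr] -> 14 lines: rvk xmpdf nbhd ajk xccf kjl bbzf xpx qvv qjwh znpg odjr tros wegst
Hunk 7: at line 10 remove [znpg,odjr] add [vhyg] -> 13 lines: rvk xmpdf nbhd ajk xccf kjl bbzf xpx qvv qjwh vhyg tros wegst
Final line count: 13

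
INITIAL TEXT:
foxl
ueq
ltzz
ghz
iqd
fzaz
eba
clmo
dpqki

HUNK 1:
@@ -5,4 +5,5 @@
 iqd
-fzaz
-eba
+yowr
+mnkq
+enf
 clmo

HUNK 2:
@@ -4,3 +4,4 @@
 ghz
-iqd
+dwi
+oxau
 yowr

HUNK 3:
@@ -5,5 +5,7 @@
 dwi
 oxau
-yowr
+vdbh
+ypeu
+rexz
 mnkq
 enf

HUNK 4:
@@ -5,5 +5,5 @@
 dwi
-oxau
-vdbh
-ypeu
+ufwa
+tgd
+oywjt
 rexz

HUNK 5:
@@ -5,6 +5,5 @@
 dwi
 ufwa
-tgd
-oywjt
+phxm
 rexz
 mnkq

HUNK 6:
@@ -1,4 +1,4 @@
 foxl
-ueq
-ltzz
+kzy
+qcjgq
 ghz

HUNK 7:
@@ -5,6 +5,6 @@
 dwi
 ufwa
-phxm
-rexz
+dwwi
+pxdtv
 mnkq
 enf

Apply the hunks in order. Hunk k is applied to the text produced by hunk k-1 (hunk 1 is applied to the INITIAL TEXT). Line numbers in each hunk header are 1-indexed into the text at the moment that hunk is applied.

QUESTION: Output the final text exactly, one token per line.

Hunk 1: at line 5 remove [fzaz,eba] add [yowr,mnkq,enf] -> 10 lines: foxl ueq ltzz ghz iqd yowr mnkq enf clmo dpqki
Hunk 2: at line 4 remove [iqd] add [dwi,oxau] -> 11 lines: foxl ueq ltzz ghz dwi oxau yowr mnkq enf clmo dpqki
Hunk 3: at line 5 remove [yowr] add [vdbh,ypeu,rexz] -> 13 lines: foxl ueq ltzz ghz dwi oxau vdbh ypeu rexz mnkq enf clmo dpqki
Hunk 4: at line 5 remove [oxau,vdbh,ypeu] add [ufwa,tgd,oywjt] -> 13 lines: foxl ueq ltzz ghz dwi ufwa tgd oywjt rexz mnkq enf clmo dpqki
Hunk 5: at line 5 remove [tgd,oywjt] add [phxm] -> 12 lines: foxl ueq ltzz ghz dwi ufwa phxm rexz mnkq enf clmo dpqki
Hunk 6: at line 1 remove [ueq,ltzz] add [kzy,qcjgq] -> 12 lines: foxl kzy qcjgq ghz dwi ufwa phxm rexz mnkq enf clmo dpqki
Hunk 7: at line 5 remove [phxm,rexz] add [dwwi,pxdtv] -> 12 lines: foxl kzy qcjgq ghz dwi ufwa dwwi pxdtv mnkq enf clmo dpqki

Answer: foxl
kzy
qcjgq
ghz
dwi
ufwa
dwwi
pxdtv
mnkq
enf
clmo
dpqki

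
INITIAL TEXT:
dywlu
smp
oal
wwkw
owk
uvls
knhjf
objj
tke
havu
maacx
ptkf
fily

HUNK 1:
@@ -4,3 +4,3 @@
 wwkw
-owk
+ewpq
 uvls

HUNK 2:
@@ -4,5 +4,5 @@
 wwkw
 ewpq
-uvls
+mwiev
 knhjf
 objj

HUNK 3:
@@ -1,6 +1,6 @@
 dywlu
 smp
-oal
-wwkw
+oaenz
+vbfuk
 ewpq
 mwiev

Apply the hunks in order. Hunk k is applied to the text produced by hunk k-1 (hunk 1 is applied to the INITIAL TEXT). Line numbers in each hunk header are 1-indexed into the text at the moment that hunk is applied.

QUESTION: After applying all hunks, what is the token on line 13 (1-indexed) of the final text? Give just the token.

Answer: fily

Derivation:
Hunk 1: at line 4 remove [owk] add [ewpq] -> 13 lines: dywlu smp oal wwkw ewpq uvls knhjf objj tke havu maacx ptkf fily
Hunk 2: at line 4 remove [uvls] add [mwiev] -> 13 lines: dywlu smp oal wwkw ewpq mwiev knhjf objj tke havu maacx ptkf fily
Hunk 3: at line 1 remove [oal,wwkw] add [oaenz,vbfuk] -> 13 lines: dywlu smp oaenz vbfuk ewpq mwiev knhjf objj tke havu maacx ptkf fily
Final line 13: fily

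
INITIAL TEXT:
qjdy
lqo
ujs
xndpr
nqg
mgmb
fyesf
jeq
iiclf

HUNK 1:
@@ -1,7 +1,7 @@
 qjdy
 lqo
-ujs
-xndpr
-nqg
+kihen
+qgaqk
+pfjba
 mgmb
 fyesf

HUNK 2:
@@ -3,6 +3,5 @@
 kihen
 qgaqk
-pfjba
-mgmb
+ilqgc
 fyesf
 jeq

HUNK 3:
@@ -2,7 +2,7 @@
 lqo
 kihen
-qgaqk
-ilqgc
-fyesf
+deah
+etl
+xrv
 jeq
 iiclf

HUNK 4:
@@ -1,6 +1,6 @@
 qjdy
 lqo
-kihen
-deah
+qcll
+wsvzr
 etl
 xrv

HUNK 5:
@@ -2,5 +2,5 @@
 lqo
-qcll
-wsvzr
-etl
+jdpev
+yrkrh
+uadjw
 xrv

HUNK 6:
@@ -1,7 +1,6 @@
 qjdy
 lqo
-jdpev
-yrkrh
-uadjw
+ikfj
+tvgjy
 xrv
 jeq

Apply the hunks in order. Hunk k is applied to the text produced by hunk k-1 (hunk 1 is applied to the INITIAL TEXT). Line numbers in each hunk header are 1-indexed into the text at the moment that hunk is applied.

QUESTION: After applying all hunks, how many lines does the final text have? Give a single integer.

Answer: 7

Derivation:
Hunk 1: at line 1 remove [ujs,xndpr,nqg] add [kihen,qgaqk,pfjba] -> 9 lines: qjdy lqo kihen qgaqk pfjba mgmb fyesf jeq iiclf
Hunk 2: at line 3 remove [pfjba,mgmb] add [ilqgc] -> 8 lines: qjdy lqo kihen qgaqk ilqgc fyesf jeq iiclf
Hunk 3: at line 2 remove [qgaqk,ilqgc,fyesf] add [deah,etl,xrv] -> 8 lines: qjdy lqo kihen deah etl xrv jeq iiclf
Hunk 4: at line 1 remove [kihen,deah] add [qcll,wsvzr] -> 8 lines: qjdy lqo qcll wsvzr etl xrv jeq iiclf
Hunk 5: at line 2 remove [qcll,wsvzr,etl] add [jdpev,yrkrh,uadjw] -> 8 lines: qjdy lqo jdpev yrkrh uadjw xrv jeq iiclf
Hunk 6: at line 1 remove [jdpev,yrkrh,uadjw] add [ikfj,tvgjy] -> 7 lines: qjdy lqo ikfj tvgjy xrv jeq iiclf
Final line count: 7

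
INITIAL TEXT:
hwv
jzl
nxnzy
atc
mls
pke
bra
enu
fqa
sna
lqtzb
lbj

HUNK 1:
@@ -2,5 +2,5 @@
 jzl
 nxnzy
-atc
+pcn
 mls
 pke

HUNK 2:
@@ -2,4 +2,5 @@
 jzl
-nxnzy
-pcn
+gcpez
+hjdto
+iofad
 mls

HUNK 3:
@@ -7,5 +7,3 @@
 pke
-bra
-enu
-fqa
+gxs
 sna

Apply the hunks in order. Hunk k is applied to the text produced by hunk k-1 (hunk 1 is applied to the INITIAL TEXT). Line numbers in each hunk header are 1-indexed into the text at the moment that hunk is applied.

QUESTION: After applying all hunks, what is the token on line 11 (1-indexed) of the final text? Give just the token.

Answer: lbj

Derivation:
Hunk 1: at line 2 remove [atc] add [pcn] -> 12 lines: hwv jzl nxnzy pcn mls pke bra enu fqa sna lqtzb lbj
Hunk 2: at line 2 remove [nxnzy,pcn] add [gcpez,hjdto,iofad] -> 13 lines: hwv jzl gcpez hjdto iofad mls pke bra enu fqa sna lqtzb lbj
Hunk 3: at line 7 remove [bra,enu,fqa] add [gxs] -> 11 lines: hwv jzl gcpez hjdto iofad mls pke gxs sna lqtzb lbj
Final line 11: lbj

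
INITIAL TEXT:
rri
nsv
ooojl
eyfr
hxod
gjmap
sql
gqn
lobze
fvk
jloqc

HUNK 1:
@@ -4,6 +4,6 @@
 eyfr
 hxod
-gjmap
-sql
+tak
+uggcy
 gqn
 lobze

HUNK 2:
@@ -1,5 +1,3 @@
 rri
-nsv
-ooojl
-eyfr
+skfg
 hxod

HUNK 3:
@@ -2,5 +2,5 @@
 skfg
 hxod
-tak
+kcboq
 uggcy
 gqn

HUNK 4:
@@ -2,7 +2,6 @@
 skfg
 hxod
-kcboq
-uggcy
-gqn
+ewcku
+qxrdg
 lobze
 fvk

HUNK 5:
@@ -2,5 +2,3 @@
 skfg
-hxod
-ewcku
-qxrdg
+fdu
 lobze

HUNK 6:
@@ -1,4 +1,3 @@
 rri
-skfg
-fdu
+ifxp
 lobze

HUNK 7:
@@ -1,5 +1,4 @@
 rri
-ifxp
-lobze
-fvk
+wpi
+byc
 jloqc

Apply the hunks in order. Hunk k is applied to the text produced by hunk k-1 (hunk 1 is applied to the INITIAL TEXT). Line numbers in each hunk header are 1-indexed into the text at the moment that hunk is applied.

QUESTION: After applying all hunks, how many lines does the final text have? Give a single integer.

Answer: 4

Derivation:
Hunk 1: at line 4 remove [gjmap,sql] add [tak,uggcy] -> 11 lines: rri nsv ooojl eyfr hxod tak uggcy gqn lobze fvk jloqc
Hunk 2: at line 1 remove [nsv,ooojl,eyfr] add [skfg] -> 9 lines: rri skfg hxod tak uggcy gqn lobze fvk jloqc
Hunk 3: at line 2 remove [tak] add [kcboq] -> 9 lines: rri skfg hxod kcboq uggcy gqn lobze fvk jloqc
Hunk 4: at line 2 remove [kcboq,uggcy,gqn] add [ewcku,qxrdg] -> 8 lines: rri skfg hxod ewcku qxrdg lobze fvk jloqc
Hunk 5: at line 2 remove [hxod,ewcku,qxrdg] add [fdu] -> 6 lines: rri skfg fdu lobze fvk jloqc
Hunk 6: at line 1 remove [skfg,fdu] add [ifxp] -> 5 lines: rri ifxp lobze fvk jloqc
Hunk 7: at line 1 remove [ifxp,lobze,fvk] add [wpi,byc] -> 4 lines: rri wpi byc jloqc
Final line count: 4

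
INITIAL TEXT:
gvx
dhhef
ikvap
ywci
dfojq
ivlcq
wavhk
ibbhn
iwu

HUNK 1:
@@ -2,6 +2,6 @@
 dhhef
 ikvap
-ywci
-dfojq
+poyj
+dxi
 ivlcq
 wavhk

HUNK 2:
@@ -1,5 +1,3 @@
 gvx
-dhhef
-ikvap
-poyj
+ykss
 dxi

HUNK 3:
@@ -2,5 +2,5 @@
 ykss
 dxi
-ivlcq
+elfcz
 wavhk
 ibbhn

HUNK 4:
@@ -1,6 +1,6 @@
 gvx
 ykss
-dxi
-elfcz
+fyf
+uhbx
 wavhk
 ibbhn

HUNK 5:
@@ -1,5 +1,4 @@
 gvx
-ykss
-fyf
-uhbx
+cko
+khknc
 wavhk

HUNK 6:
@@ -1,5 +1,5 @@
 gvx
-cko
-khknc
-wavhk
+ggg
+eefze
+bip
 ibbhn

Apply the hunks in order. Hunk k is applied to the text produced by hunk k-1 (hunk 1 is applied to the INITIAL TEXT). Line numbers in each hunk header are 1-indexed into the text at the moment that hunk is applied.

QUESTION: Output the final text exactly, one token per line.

Hunk 1: at line 2 remove [ywci,dfojq] add [poyj,dxi] -> 9 lines: gvx dhhef ikvap poyj dxi ivlcq wavhk ibbhn iwu
Hunk 2: at line 1 remove [dhhef,ikvap,poyj] add [ykss] -> 7 lines: gvx ykss dxi ivlcq wavhk ibbhn iwu
Hunk 3: at line 2 remove [ivlcq] add [elfcz] -> 7 lines: gvx ykss dxi elfcz wavhk ibbhn iwu
Hunk 4: at line 1 remove [dxi,elfcz] add [fyf,uhbx] -> 7 lines: gvx ykss fyf uhbx wavhk ibbhn iwu
Hunk 5: at line 1 remove [ykss,fyf,uhbx] add [cko,khknc] -> 6 lines: gvx cko khknc wavhk ibbhn iwu
Hunk 6: at line 1 remove [cko,khknc,wavhk] add [ggg,eefze,bip] -> 6 lines: gvx ggg eefze bip ibbhn iwu

Answer: gvx
ggg
eefze
bip
ibbhn
iwu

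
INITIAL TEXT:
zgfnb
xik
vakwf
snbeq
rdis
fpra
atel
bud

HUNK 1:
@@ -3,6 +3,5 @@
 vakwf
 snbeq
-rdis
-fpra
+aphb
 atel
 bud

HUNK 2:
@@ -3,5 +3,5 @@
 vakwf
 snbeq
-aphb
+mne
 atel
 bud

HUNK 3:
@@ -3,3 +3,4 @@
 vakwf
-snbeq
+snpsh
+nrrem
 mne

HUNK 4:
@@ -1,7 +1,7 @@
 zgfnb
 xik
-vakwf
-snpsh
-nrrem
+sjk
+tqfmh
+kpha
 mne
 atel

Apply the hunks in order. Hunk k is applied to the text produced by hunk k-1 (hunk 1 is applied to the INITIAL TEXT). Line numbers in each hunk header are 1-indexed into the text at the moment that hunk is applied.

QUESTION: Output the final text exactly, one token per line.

Hunk 1: at line 3 remove [rdis,fpra] add [aphb] -> 7 lines: zgfnb xik vakwf snbeq aphb atel bud
Hunk 2: at line 3 remove [aphb] add [mne] -> 7 lines: zgfnb xik vakwf snbeq mne atel bud
Hunk 3: at line 3 remove [snbeq] add [snpsh,nrrem] -> 8 lines: zgfnb xik vakwf snpsh nrrem mne atel bud
Hunk 4: at line 1 remove [vakwf,snpsh,nrrem] add [sjk,tqfmh,kpha] -> 8 lines: zgfnb xik sjk tqfmh kpha mne atel bud

Answer: zgfnb
xik
sjk
tqfmh
kpha
mne
atel
bud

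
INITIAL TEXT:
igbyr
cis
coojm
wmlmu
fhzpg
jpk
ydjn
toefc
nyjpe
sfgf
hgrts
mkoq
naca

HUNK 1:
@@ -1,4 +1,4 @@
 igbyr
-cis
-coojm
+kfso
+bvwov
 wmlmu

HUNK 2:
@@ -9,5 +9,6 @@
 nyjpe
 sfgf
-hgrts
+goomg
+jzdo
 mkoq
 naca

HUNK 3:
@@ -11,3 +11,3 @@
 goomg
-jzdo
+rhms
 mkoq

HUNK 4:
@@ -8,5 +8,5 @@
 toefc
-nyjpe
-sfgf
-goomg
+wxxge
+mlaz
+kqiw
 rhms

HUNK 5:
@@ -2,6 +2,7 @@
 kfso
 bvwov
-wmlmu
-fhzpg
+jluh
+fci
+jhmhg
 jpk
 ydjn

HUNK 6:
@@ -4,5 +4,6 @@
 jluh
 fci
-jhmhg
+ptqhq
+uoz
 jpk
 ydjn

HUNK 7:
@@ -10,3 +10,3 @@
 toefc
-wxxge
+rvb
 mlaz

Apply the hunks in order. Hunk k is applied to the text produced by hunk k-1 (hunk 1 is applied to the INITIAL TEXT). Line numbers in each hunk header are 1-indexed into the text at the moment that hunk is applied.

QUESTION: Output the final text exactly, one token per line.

Hunk 1: at line 1 remove [cis,coojm] add [kfso,bvwov] -> 13 lines: igbyr kfso bvwov wmlmu fhzpg jpk ydjn toefc nyjpe sfgf hgrts mkoq naca
Hunk 2: at line 9 remove [hgrts] add [goomg,jzdo] -> 14 lines: igbyr kfso bvwov wmlmu fhzpg jpk ydjn toefc nyjpe sfgf goomg jzdo mkoq naca
Hunk 3: at line 11 remove [jzdo] add [rhms] -> 14 lines: igbyr kfso bvwov wmlmu fhzpg jpk ydjn toefc nyjpe sfgf goomg rhms mkoq naca
Hunk 4: at line 8 remove [nyjpe,sfgf,goomg] add [wxxge,mlaz,kqiw] -> 14 lines: igbyr kfso bvwov wmlmu fhzpg jpk ydjn toefc wxxge mlaz kqiw rhms mkoq naca
Hunk 5: at line 2 remove [wmlmu,fhzpg] add [jluh,fci,jhmhg] -> 15 lines: igbyr kfso bvwov jluh fci jhmhg jpk ydjn toefc wxxge mlaz kqiw rhms mkoq naca
Hunk 6: at line 4 remove [jhmhg] add [ptqhq,uoz] -> 16 lines: igbyr kfso bvwov jluh fci ptqhq uoz jpk ydjn toefc wxxge mlaz kqiw rhms mkoq naca
Hunk 7: at line 10 remove [wxxge] add [rvb] -> 16 lines: igbyr kfso bvwov jluh fci ptqhq uoz jpk ydjn toefc rvb mlaz kqiw rhms mkoq naca

Answer: igbyr
kfso
bvwov
jluh
fci
ptqhq
uoz
jpk
ydjn
toefc
rvb
mlaz
kqiw
rhms
mkoq
naca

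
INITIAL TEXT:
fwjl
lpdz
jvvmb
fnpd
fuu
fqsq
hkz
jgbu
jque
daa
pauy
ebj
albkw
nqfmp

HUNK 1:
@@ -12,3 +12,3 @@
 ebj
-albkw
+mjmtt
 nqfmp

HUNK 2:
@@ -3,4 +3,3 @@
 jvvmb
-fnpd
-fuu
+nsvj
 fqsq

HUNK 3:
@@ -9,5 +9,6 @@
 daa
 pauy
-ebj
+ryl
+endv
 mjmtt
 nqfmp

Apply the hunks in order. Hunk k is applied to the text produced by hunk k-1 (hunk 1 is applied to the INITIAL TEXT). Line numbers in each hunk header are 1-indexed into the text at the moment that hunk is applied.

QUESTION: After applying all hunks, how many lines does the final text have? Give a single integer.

Hunk 1: at line 12 remove [albkw] add [mjmtt] -> 14 lines: fwjl lpdz jvvmb fnpd fuu fqsq hkz jgbu jque daa pauy ebj mjmtt nqfmp
Hunk 2: at line 3 remove [fnpd,fuu] add [nsvj] -> 13 lines: fwjl lpdz jvvmb nsvj fqsq hkz jgbu jque daa pauy ebj mjmtt nqfmp
Hunk 3: at line 9 remove [ebj] add [ryl,endv] -> 14 lines: fwjl lpdz jvvmb nsvj fqsq hkz jgbu jque daa pauy ryl endv mjmtt nqfmp
Final line count: 14

Answer: 14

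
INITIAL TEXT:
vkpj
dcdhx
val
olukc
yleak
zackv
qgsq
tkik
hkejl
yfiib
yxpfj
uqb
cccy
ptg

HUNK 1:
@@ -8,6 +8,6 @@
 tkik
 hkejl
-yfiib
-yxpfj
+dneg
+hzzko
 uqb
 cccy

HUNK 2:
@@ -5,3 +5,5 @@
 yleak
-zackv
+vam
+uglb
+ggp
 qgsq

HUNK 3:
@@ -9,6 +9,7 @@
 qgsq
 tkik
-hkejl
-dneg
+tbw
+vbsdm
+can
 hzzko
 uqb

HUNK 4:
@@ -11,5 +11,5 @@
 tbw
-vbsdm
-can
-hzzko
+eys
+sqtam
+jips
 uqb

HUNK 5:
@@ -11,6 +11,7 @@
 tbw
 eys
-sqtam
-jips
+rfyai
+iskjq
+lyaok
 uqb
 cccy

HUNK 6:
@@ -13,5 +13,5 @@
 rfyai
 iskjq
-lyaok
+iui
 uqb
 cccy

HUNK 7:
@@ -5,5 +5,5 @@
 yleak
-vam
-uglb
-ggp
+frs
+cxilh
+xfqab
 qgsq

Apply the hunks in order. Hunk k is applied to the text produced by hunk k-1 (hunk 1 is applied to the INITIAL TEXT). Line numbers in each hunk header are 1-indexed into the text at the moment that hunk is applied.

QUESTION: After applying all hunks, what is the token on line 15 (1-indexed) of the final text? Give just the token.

Hunk 1: at line 8 remove [yfiib,yxpfj] add [dneg,hzzko] -> 14 lines: vkpj dcdhx val olukc yleak zackv qgsq tkik hkejl dneg hzzko uqb cccy ptg
Hunk 2: at line 5 remove [zackv] add [vam,uglb,ggp] -> 16 lines: vkpj dcdhx val olukc yleak vam uglb ggp qgsq tkik hkejl dneg hzzko uqb cccy ptg
Hunk 3: at line 9 remove [hkejl,dneg] add [tbw,vbsdm,can] -> 17 lines: vkpj dcdhx val olukc yleak vam uglb ggp qgsq tkik tbw vbsdm can hzzko uqb cccy ptg
Hunk 4: at line 11 remove [vbsdm,can,hzzko] add [eys,sqtam,jips] -> 17 lines: vkpj dcdhx val olukc yleak vam uglb ggp qgsq tkik tbw eys sqtam jips uqb cccy ptg
Hunk 5: at line 11 remove [sqtam,jips] add [rfyai,iskjq,lyaok] -> 18 lines: vkpj dcdhx val olukc yleak vam uglb ggp qgsq tkik tbw eys rfyai iskjq lyaok uqb cccy ptg
Hunk 6: at line 13 remove [lyaok] add [iui] -> 18 lines: vkpj dcdhx val olukc yleak vam uglb ggp qgsq tkik tbw eys rfyai iskjq iui uqb cccy ptg
Hunk 7: at line 5 remove [vam,uglb,ggp] add [frs,cxilh,xfqab] -> 18 lines: vkpj dcdhx val olukc yleak frs cxilh xfqab qgsq tkik tbw eys rfyai iskjq iui uqb cccy ptg
Final line 15: iui

Answer: iui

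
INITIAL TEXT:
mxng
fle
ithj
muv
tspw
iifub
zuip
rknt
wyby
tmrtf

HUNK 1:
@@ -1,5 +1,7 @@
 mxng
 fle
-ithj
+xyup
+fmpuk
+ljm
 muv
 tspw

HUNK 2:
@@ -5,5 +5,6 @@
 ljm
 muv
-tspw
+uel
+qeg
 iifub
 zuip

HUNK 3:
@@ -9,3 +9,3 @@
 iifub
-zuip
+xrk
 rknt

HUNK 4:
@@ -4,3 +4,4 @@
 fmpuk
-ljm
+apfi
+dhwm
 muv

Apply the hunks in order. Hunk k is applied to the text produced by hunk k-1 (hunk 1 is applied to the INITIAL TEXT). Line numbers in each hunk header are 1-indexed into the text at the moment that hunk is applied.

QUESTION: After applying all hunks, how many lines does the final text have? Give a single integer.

Hunk 1: at line 1 remove [ithj] add [xyup,fmpuk,ljm] -> 12 lines: mxng fle xyup fmpuk ljm muv tspw iifub zuip rknt wyby tmrtf
Hunk 2: at line 5 remove [tspw] add [uel,qeg] -> 13 lines: mxng fle xyup fmpuk ljm muv uel qeg iifub zuip rknt wyby tmrtf
Hunk 3: at line 9 remove [zuip] add [xrk] -> 13 lines: mxng fle xyup fmpuk ljm muv uel qeg iifub xrk rknt wyby tmrtf
Hunk 4: at line 4 remove [ljm] add [apfi,dhwm] -> 14 lines: mxng fle xyup fmpuk apfi dhwm muv uel qeg iifub xrk rknt wyby tmrtf
Final line count: 14

Answer: 14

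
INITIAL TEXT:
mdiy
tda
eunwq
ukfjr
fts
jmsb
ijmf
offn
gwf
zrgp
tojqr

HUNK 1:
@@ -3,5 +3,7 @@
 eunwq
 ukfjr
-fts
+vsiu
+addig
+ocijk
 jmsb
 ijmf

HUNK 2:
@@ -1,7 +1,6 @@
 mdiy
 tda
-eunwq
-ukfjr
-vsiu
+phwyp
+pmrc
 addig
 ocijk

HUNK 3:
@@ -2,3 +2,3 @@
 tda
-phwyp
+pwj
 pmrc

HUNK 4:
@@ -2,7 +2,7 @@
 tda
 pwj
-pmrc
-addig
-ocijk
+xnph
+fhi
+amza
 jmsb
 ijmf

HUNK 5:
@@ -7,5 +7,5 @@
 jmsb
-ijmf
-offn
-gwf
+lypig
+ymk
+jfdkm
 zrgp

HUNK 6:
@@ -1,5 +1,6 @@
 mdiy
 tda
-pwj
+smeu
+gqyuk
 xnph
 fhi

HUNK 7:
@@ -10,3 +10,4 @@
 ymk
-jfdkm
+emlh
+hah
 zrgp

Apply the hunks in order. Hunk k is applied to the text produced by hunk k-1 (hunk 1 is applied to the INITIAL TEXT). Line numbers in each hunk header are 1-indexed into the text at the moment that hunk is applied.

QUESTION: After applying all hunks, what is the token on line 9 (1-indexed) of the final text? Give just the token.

Answer: lypig

Derivation:
Hunk 1: at line 3 remove [fts] add [vsiu,addig,ocijk] -> 13 lines: mdiy tda eunwq ukfjr vsiu addig ocijk jmsb ijmf offn gwf zrgp tojqr
Hunk 2: at line 1 remove [eunwq,ukfjr,vsiu] add [phwyp,pmrc] -> 12 lines: mdiy tda phwyp pmrc addig ocijk jmsb ijmf offn gwf zrgp tojqr
Hunk 3: at line 2 remove [phwyp] add [pwj] -> 12 lines: mdiy tda pwj pmrc addig ocijk jmsb ijmf offn gwf zrgp tojqr
Hunk 4: at line 2 remove [pmrc,addig,ocijk] add [xnph,fhi,amza] -> 12 lines: mdiy tda pwj xnph fhi amza jmsb ijmf offn gwf zrgp tojqr
Hunk 5: at line 7 remove [ijmf,offn,gwf] add [lypig,ymk,jfdkm] -> 12 lines: mdiy tda pwj xnph fhi amza jmsb lypig ymk jfdkm zrgp tojqr
Hunk 6: at line 1 remove [pwj] add [smeu,gqyuk] -> 13 lines: mdiy tda smeu gqyuk xnph fhi amza jmsb lypig ymk jfdkm zrgp tojqr
Hunk 7: at line 10 remove [jfdkm] add [emlh,hah] -> 14 lines: mdiy tda smeu gqyuk xnph fhi amza jmsb lypig ymk emlh hah zrgp tojqr
Final line 9: lypig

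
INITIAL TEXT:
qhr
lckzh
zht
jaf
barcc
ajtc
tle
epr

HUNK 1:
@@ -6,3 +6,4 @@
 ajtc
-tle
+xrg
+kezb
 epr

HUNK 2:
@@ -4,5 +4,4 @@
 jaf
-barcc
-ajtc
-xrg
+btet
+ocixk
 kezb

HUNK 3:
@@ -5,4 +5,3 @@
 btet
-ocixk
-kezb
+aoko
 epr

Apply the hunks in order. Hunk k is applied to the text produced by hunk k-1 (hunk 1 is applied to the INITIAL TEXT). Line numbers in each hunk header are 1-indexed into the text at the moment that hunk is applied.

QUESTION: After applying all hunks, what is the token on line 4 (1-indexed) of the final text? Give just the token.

Hunk 1: at line 6 remove [tle] add [xrg,kezb] -> 9 lines: qhr lckzh zht jaf barcc ajtc xrg kezb epr
Hunk 2: at line 4 remove [barcc,ajtc,xrg] add [btet,ocixk] -> 8 lines: qhr lckzh zht jaf btet ocixk kezb epr
Hunk 3: at line 5 remove [ocixk,kezb] add [aoko] -> 7 lines: qhr lckzh zht jaf btet aoko epr
Final line 4: jaf

Answer: jaf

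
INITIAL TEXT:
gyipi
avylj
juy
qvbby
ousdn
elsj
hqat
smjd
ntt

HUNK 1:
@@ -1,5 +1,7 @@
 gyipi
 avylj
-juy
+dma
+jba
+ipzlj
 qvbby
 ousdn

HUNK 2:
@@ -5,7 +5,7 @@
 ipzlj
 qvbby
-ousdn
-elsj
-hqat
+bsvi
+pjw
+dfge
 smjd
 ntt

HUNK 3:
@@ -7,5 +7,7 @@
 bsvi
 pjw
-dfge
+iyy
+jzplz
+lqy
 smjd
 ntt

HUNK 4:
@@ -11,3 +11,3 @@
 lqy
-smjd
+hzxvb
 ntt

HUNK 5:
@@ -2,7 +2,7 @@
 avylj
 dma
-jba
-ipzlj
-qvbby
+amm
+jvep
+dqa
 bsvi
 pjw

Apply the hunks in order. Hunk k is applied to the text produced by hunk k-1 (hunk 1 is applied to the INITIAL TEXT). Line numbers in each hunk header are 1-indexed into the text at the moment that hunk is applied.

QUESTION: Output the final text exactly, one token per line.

Hunk 1: at line 1 remove [juy] add [dma,jba,ipzlj] -> 11 lines: gyipi avylj dma jba ipzlj qvbby ousdn elsj hqat smjd ntt
Hunk 2: at line 5 remove [ousdn,elsj,hqat] add [bsvi,pjw,dfge] -> 11 lines: gyipi avylj dma jba ipzlj qvbby bsvi pjw dfge smjd ntt
Hunk 3: at line 7 remove [dfge] add [iyy,jzplz,lqy] -> 13 lines: gyipi avylj dma jba ipzlj qvbby bsvi pjw iyy jzplz lqy smjd ntt
Hunk 4: at line 11 remove [smjd] add [hzxvb] -> 13 lines: gyipi avylj dma jba ipzlj qvbby bsvi pjw iyy jzplz lqy hzxvb ntt
Hunk 5: at line 2 remove [jba,ipzlj,qvbby] add [amm,jvep,dqa] -> 13 lines: gyipi avylj dma amm jvep dqa bsvi pjw iyy jzplz lqy hzxvb ntt

Answer: gyipi
avylj
dma
amm
jvep
dqa
bsvi
pjw
iyy
jzplz
lqy
hzxvb
ntt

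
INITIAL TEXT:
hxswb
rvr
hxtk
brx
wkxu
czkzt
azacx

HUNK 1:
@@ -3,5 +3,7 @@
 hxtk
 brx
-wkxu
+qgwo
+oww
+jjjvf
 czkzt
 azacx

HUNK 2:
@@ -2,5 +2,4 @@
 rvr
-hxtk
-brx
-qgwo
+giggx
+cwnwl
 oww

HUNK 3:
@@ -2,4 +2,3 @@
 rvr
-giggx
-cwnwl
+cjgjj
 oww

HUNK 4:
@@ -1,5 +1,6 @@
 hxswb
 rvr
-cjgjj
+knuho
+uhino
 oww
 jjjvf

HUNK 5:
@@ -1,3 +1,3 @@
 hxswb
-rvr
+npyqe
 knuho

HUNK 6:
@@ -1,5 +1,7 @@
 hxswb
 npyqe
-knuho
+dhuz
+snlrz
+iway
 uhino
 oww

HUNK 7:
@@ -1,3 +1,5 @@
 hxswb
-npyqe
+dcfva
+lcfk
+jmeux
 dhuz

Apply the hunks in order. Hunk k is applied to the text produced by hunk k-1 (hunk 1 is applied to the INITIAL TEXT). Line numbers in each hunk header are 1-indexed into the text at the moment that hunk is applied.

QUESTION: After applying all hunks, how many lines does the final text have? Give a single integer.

Hunk 1: at line 3 remove [wkxu] add [qgwo,oww,jjjvf] -> 9 lines: hxswb rvr hxtk brx qgwo oww jjjvf czkzt azacx
Hunk 2: at line 2 remove [hxtk,brx,qgwo] add [giggx,cwnwl] -> 8 lines: hxswb rvr giggx cwnwl oww jjjvf czkzt azacx
Hunk 3: at line 2 remove [giggx,cwnwl] add [cjgjj] -> 7 lines: hxswb rvr cjgjj oww jjjvf czkzt azacx
Hunk 4: at line 1 remove [cjgjj] add [knuho,uhino] -> 8 lines: hxswb rvr knuho uhino oww jjjvf czkzt azacx
Hunk 5: at line 1 remove [rvr] add [npyqe] -> 8 lines: hxswb npyqe knuho uhino oww jjjvf czkzt azacx
Hunk 6: at line 1 remove [knuho] add [dhuz,snlrz,iway] -> 10 lines: hxswb npyqe dhuz snlrz iway uhino oww jjjvf czkzt azacx
Hunk 7: at line 1 remove [npyqe] add [dcfva,lcfk,jmeux] -> 12 lines: hxswb dcfva lcfk jmeux dhuz snlrz iway uhino oww jjjvf czkzt azacx
Final line count: 12

Answer: 12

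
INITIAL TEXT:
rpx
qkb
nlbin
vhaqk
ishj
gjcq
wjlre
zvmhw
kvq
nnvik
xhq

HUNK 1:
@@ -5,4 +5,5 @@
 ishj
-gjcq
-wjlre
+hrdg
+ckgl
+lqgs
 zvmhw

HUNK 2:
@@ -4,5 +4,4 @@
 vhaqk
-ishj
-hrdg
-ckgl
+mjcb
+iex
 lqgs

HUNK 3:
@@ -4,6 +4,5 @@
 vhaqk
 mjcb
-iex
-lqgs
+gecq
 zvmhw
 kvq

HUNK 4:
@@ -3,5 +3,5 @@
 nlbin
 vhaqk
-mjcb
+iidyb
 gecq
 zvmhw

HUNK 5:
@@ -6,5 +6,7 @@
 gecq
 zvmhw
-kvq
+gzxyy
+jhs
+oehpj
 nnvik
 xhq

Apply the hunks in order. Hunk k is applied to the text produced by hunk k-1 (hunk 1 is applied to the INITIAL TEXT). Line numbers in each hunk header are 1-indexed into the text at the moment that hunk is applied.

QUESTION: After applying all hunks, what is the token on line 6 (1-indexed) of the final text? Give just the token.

Answer: gecq

Derivation:
Hunk 1: at line 5 remove [gjcq,wjlre] add [hrdg,ckgl,lqgs] -> 12 lines: rpx qkb nlbin vhaqk ishj hrdg ckgl lqgs zvmhw kvq nnvik xhq
Hunk 2: at line 4 remove [ishj,hrdg,ckgl] add [mjcb,iex] -> 11 lines: rpx qkb nlbin vhaqk mjcb iex lqgs zvmhw kvq nnvik xhq
Hunk 3: at line 4 remove [iex,lqgs] add [gecq] -> 10 lines: rpx qkb nlbin vhaqk mjcb gecq zvmhw kvq nnvik xhq
Hunk 4: at line 3 remove [mjcb] add [iidyb] -> 10 lines: rpx qkb nlbin vhaqk iidyb gecq zvmhw kvq nnvik xhq
Hunk 5: at line 6 remove [kvq] add [gzxyy,jhs,oehpj] -> 12 lines: rpx qkb nlbin vhaqk iidyb gecq zvmhw gzxyy jhs oehpj nnvik xhq
Final line 6: gecq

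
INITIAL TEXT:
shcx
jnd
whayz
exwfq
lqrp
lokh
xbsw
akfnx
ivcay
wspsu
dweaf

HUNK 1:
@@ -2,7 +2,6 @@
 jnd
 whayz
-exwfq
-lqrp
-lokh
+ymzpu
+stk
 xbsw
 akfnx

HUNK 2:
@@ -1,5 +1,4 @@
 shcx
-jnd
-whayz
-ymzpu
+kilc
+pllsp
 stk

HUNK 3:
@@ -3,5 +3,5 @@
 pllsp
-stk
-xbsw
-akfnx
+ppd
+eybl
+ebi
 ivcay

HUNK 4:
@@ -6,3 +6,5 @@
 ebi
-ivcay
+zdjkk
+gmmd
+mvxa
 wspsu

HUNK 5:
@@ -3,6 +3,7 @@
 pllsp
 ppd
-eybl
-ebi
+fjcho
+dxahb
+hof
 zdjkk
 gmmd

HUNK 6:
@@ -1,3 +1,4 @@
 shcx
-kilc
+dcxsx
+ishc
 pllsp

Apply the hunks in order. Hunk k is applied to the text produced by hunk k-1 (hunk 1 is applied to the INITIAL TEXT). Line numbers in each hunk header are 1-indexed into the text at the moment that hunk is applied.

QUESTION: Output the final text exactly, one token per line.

Hunk 1: at line 2 remove [exwfq,lqrp,lokh] add [ymzpu,stk] -> 10 lines: shcx jnd whayz ymzpu stk xbsw akfnx ivcay wspsu dweaf
Hunk 2: at line 1 remove [jnd,whayz,ymzpu] add [kilc,pllsp] -> 9 lines: shcx kilc pllsp stk xbsw akfnx ivcay wspsu dweaf
Hunk 3: at line 3 remove [stk,xbsw,akfnx] add [ppd,eybl,ebi] -> 9 lines: shcx kilc pllsp ppd eybl ebi ivcay wspsu dweaf
Hunk 4: at line 6 remove [ivcay] add [zdjkk,gmmd,mvxa] -> 11 lines: shcx kilc pllsp ppd eybl ebi zdjkk gmmd mvxa wspsu dweaf
Hunk 5: at line 3 remove [eybl,ebi] add [fjcho,dxahb,hof] -> 12 lines: shcx kilc pllsp ppd fjcho dxahb hof zdjkk gmmd mvxa wspsu dweaf
Hunk 6: at line 1 remove [kilc] add [dcxsx,ishc] -> 13 lines: shcx dcxsx ishc pllsp ppd fjcho dxahb hof zdjkk gmmd mvxa wspsu dweaf

Answer: shcx
dcxsx
ishc
pllsp
ppd
fjcho
dxahb
hof
zdjkk
gmmd
mvxa
wspsu
dweaf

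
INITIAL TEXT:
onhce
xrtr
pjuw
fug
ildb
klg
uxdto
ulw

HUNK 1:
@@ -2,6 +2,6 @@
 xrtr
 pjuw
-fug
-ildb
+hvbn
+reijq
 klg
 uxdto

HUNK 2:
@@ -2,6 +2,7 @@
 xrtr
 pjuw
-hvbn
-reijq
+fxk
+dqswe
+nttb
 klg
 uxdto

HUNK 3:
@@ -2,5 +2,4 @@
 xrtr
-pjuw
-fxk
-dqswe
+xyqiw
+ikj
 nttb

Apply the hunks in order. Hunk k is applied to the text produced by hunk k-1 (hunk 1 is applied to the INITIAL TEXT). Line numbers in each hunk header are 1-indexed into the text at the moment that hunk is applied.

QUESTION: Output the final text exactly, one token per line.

Hunk 1: at line 2 remove [fug,ildb] add [hvbn,reijq] -> 8 lines: onhce xrtr pjuw hvbn reijq klg uxdto ulw
Hunk 2: at line 2 remove [hvbn,reijq] add [fxk,dqswe,nttb] -> 9 lines: onhce xrtr pjuw fxk dqswe nttb klg uxdto ulw
Hunk 3: at line 2 remove [pjuw,fxk,dqswe] add [xyqiw,ikj] -> 8 lines: onhce xrtr xyqiw ikj nttb klg uxdto ulw

Answer: onhce
xrtr
xyqiw
ikj
nttb
klg
uxdto
ulw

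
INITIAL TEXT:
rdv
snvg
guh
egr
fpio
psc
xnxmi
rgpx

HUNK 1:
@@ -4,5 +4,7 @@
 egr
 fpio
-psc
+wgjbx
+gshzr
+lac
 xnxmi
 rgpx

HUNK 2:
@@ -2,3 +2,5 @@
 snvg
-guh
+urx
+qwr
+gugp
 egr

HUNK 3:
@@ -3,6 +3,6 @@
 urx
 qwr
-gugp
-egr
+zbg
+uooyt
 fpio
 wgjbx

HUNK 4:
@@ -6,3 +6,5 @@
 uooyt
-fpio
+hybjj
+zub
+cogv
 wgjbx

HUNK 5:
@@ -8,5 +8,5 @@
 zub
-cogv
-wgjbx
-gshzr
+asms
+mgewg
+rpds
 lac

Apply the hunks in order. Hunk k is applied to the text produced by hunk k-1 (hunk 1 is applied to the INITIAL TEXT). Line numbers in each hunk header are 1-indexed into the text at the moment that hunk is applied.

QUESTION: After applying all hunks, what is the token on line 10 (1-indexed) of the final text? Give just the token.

Hunk 1: at line 4 remove [psc] add [wgjbx,gshzr,lac] -> 10 lines: rdv snvg guh egr fpio wgjbx gshzr lac xnxmi rgpx
Hunk 2: at line 2 remove [guh] add [urx,qwr,gugp] -> 12 lines: rdv snvg urx qwr gugp egr fpio wgjbx gshzr lac xnxmi rgpx
Hunk 3: at line 3 remove [gugp,egr] add [zbg,uooyt] -> 12 lines: rdv snvg urx qwr zbg uooyt fpio wgjbx gshzr lac xnxmi rgpx
Hunk 4: at line 6 remove [fpio] add [hybjj,zub,cogv] -> 14 lines: rdv snvg urx qwr zbg uooyt hybjj zub cogv wgjbx gshzr lac xnxmi rgpx
Hunk 5: at line 8 remove [cogv,wgjbx,gshzr] add [asms,mgewg,rpds] -> 14 lines: rdv snvg urx qwr zbg uooyt hybjj zub asms mgewg rpds lac xnxmi rgpx
Final line 10: mgewg

Answer: mgewg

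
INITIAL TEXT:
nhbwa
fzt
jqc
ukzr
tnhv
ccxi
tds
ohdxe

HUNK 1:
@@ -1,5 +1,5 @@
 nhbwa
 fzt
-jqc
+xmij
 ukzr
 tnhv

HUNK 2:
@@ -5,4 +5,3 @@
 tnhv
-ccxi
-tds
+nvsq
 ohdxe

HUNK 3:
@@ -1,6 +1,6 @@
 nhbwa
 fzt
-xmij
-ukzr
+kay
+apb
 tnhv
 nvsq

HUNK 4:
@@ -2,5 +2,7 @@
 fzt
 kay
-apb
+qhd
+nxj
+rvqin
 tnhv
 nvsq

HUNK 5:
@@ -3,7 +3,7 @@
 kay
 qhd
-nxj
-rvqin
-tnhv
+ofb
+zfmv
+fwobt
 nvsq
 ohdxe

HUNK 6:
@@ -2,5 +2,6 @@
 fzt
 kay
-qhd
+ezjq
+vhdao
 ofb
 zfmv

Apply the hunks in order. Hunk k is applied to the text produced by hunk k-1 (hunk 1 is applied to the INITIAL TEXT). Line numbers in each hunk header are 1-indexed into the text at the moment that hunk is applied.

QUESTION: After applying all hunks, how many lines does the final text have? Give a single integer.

Answer: 10

Derivation:
Hunk 1: at line 1 remove [jqc] add [xmij] -> 8 lines: nhbwa fzt xmij ukzr tnhv ccxi tds ohdxe
Hunk 2: at line 5 remove [ccxi,tds] add [nvsq] -> 7 lines: nhbwa fzt xmij ukzr tnhv nvsq ohdxe
Hunk 3: at line 1 remove [xmij,ukzr] add [kay,apb] -> 7 lines: nhbwa fzt kay apb tnhv nvsq ohdxe
Hunk 4: at line 2 remove [apb] add [qhd,nxj,rvqin] -> 9 lines: nhbwa fzt kay qhd nxj rvqin tnhv nvsq ohdxe
Hunk 5: at line 3 remove [nxj,rvqin,tnhv] add [ofb,zfmv,fwobt] -> 9 lines: nhbwa fzt kay qhd ofb zfmv fwobt nvsq ohdxe
Hunk 6: at line 2 remove [qhd] add [ezjq,vhdao] -> 10 lines: nhbwa fzt kay ezjq vhdao ofb zfmv fwobt nvsq ohdxe
Final line count: 10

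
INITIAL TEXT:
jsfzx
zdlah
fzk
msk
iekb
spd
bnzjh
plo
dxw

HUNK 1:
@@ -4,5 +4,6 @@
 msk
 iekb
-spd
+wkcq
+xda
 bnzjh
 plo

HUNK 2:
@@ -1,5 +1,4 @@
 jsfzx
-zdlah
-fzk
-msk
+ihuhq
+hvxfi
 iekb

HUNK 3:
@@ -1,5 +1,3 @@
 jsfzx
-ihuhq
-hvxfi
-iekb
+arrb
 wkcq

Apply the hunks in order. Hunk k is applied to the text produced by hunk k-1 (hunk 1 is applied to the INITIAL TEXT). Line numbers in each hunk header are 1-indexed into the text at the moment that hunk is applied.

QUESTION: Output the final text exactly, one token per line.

Answer: jsfzx
arrb
wkcq
xda
bnzjh
plo
dxw

Derivation:
Hunk 1: at line 4 remove [spd] add [wkcq,xda] -> 10 lines: jsfzx zdlah fzk msk iekb wkcq xda bnzjh plo dxw
Hunk 2: at line 1 remove [zdlah,fzk,msk] add [ihuhq,hvxfi] -> 9 lines: jsfzx ihuhq hvxfi iekb wkcq xda bnzjh plo dxw
Hunk 3: at line 1 remove [ihuhq,hvxfi,iekb] add [arrb] -> 7 lines: jsfzx arrb wkcq xda bnzjh plo dxw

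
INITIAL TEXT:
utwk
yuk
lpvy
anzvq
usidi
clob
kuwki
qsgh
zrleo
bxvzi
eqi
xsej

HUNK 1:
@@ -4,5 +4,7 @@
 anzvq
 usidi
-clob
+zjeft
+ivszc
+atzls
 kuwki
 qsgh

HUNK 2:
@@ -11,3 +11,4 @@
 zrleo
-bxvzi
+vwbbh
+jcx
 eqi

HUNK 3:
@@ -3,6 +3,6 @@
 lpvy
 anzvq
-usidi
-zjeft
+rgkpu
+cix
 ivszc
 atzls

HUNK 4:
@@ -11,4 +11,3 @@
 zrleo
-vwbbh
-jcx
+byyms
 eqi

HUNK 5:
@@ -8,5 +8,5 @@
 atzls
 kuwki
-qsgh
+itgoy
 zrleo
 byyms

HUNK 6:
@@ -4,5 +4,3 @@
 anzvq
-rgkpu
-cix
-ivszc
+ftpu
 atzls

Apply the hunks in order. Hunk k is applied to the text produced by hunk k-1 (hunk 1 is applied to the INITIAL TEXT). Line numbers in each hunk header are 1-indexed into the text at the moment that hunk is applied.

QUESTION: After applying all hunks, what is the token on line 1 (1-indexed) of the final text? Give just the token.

Answer: utwk

Derivation:
Hunk 1: at line 4 remove [clob] add [zjeft,ivszc,atzls] -> 14 lines: utwk yuk lpvy anzvq usidi zjeft ivszc atzls kuwki qsgh zrleo bxvzi eqi xsej
Hunk 2: at line 11 remove [bxvzi] add [vwbbh,jcx] -> 15 lines: utwk yuk lpvy anzvq usidi zjeft ivszc atzls kuwki qsgh zrleo vwbbh jcx eqi xsej
Hunk 3: at line 3 remove [usidi,zjeft] add [rgkpu,cix] -> 15 lines: utwk yuk lpvy anzvq rgkpu cix ivszc atzls kuwki qsgh zrleo vwbbh jcx eqi xsej
Hunk 4: at line 11 remove [vwbbh,jcx] add [byyms] -> 14 lines: utwk yuk lpvy anzvq rgkpu cix ivszc atzls kuwki qsgh zrleo byyms eqi xsej
Hunk 5: at line 8 remove [qsgh] add [itgoy] -> 14 lines: utwk yuk lpvy anzvq rgkpu cix ivszc atzls kuwki itgoy zrleo byyms eqi xsej
Hunk 6: at line 4 remove [rgkpu,cix,ivszc] add [ftpu] -> 12 lines: utwk yuk lpvy anzvq ftpu atzls kuwki itgoy zrleo byyms eqi xsej
Final line 1: utwk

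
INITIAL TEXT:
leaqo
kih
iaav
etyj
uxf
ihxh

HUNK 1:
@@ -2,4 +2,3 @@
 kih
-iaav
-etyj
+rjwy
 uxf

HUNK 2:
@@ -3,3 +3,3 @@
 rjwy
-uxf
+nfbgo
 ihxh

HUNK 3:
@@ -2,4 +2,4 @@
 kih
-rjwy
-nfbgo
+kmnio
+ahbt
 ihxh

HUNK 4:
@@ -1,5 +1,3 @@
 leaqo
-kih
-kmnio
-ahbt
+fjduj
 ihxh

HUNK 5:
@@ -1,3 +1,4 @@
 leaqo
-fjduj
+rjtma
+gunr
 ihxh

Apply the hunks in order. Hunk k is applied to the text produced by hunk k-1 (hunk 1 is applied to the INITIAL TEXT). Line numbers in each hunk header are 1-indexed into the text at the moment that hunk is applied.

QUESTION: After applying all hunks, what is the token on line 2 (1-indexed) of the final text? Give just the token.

Answer: rjtma

Derivation:
Hunk 1: at line 2 remove [iaav,etyj] add [rjwy] -> 5 lines: leaqo kih rjwy uxf ihxh
Hunk 2: at line 3 remove [uxf] add [nfbgo] -> 5 lines: leaqo kih rjwy nfbgo ihxh
Hunk 3: at line 2 remove [rjwy,nfbgo] add [kmnio,ahbt] -> 5 lines: leaqo kih kmnio ahbt ihxh
Hunk 4: at line 1 remove [kih,kmnio,ahbt] add [fjduj] -> 3 lines: leaqo fjduj ihxh
Hunk 5: at line 1 remove [fjduj] add [rjtma,gunr] -> 4 lines: leaqo rjtma gunr ihxh
Final line 2: rjtma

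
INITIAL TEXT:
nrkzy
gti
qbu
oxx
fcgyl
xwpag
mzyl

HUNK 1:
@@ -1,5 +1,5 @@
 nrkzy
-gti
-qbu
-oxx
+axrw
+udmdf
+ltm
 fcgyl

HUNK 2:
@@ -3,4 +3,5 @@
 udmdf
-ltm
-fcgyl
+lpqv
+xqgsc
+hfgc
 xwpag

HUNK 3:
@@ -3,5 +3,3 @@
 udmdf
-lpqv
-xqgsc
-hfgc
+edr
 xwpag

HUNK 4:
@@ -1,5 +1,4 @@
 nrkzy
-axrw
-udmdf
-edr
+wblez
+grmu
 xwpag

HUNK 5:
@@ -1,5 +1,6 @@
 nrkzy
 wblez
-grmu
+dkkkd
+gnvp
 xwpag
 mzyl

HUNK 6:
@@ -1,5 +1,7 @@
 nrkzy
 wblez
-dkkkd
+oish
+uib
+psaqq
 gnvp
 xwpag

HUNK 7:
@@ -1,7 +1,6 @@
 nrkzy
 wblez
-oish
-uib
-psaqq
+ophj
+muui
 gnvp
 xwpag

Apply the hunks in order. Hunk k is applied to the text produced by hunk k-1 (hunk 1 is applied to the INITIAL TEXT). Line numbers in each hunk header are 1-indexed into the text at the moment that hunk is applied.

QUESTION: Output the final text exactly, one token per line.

Hunk 1: at line 1 remove [gti,qbu,oxx] add [axrw,udmdf,ltm] -> 7 lines: nrkzy axrw udmdf ltm fcgyl xwpag mzyl
Hunk 2: at line 3 remove [ltm,fcgyl] add [lpqv,xqgsc,hfgc] -> 8 lines: nrkzy axrw udmdf lpqv xqgsc hfgc xwpag mzyl
Hunk 3: at line 3 remove [lpqv,xqgsc,hfgc] add [edr] -> 6 lines: nrkzy axrw udmdf edr xwpag mzyl
Hunk 4: at line 1 remove [axrw,udmdf,edr] add [wblez,grmu] -> 5 lines: nrkzy wblez grmu xwpag mzyl
Hunk 5: at line 1 remove [grmu] add [dkkkd,gnvp] -> 6 lines: nrkzy wblez dkkkd gnvp xwpag mzyl
Hunk 6: at line 1 remove [dkkkd] add [oish,uib,psaqq] -> 8 lines: nrkzy wblez oish uib psaqq gnvp xwpag mzyl
Hunk 7: at line 1 remove [oish,uib,psaqq] add [ophj,muui] -> 7 lines: nrkzy wblez ophj muui gnvp xwpag mzyl

Answer: nrkzy
wblez
ophj
muui
gnvp
xwpag
mzyl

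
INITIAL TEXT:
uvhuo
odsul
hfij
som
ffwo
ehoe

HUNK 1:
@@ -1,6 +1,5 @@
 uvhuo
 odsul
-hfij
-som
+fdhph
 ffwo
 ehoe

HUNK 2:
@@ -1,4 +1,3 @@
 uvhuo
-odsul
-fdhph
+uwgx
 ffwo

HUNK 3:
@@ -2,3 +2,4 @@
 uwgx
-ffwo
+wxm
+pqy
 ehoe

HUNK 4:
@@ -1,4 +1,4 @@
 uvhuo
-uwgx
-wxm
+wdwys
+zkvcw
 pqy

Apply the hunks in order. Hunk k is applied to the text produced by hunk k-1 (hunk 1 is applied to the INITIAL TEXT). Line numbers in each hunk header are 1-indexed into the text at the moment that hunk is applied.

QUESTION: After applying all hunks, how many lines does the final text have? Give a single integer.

Hunk 1: at line 1 remove [hfij,som] add [fdhph] -> 5 lines: uvhuo odsul fdhph ffwo ehoe
Hunk 2: at line 1 remove [odsul,fdhph] add [uwgx] -> 4 lines: uvhuo uwgx ffwo ehoe
Hunk 3: at line 2 remove [ffwo] add [wxm,pqy] -> 5 lines: uvhuo uwgx wxm pqy ehoe
Hunk 4: at line 1 remove [uwgx,wxm] add [wdwys,zkvcw] -> 5 lines: uvhuo wdwys zkvcw pqy ehoe
Final line count: 5

Answer: 5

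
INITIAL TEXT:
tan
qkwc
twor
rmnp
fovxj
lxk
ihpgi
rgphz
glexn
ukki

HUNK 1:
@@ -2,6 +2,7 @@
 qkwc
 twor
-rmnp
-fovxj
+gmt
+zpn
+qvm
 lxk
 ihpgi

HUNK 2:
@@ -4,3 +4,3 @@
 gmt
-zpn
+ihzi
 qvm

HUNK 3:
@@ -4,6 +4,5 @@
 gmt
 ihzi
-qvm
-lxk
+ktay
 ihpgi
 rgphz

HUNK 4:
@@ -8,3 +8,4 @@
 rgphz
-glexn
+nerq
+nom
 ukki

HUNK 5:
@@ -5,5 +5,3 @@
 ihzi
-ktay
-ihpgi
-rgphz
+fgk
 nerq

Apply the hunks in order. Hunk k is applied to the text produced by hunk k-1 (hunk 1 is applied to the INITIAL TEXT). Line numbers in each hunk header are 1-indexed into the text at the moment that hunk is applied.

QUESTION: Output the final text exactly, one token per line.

Answer: tan
qkwc
twor
gmt
ihzi
fgk
nerq
nom
ukki

Derivation:
Hunk 1: at line 2 remove [rmnp,fovxj] add [gmt,zpn,qvm] -> 11 lines: tan qkwc twor gmt zpn qvm lxk ihpgi rgphz glexn ukki
Hunk 2: at line 4 remove [zpn] add [ihzi] -> 11 lines: tan qkwc twor gmt ihzi qvm lxk ihpgi rgphz glexn ukki
Hunk 3: at line 4 remove [qvm,lxk] add [ktay] -> 10 lines: tan qkwc twor gmt ihzi ktay ihpgi rgphz glexn ukki
Hunk 4: at line 8 remove [glexn] add [nerq,nom] -> 11 lines: tan qkwc twor gmt ihzi ktay ihpgi rgphz nerq nom ukki
Hunk 5: at line 5 remove [ktay,ihpgi,rgphz] add [fgk] -> 9 lines: tan qkwc twor gmt ihzi fgk nerq nom ukki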